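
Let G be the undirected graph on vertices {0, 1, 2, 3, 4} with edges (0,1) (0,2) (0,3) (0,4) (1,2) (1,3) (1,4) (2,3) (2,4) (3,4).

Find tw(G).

4

A width-4 tree decomposition is:
Bags: B1 = {0, 1, 2, 3, 4}
Tree: (single bag)
With just one bag of size 5, the width is 5 − 1 = 4, so tw(G) ≤ 4. For the lower bound, the 5 vertices {0, 1, 2, 3, 4} are pairwise adjacent, and any tree decomposition puts a clique entirely inside one bag — forcing width ≥ 4. Hence tw(G) = 4 exactly.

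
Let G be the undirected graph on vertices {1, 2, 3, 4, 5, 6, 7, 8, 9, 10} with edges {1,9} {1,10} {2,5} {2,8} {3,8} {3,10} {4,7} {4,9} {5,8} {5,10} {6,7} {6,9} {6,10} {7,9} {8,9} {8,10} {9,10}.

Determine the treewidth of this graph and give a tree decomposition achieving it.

Every bag has size at most 3, so the width is 3 − 1 = 2 and tw(G) ≤ 2. Conversely, {8, 9, 10} is a clique of size 3, and the vertices of any clique must share a bag in every tree decomposition; so some bag has ≥ 3 vertices and tw(G) ≥ 2. Hence tw(G) = 2 exactly.

Treewidth 2.
One optimal decomposition is:
Bags: B1 = {6, 9, 10}  B2 = {8, 9, 10}  B3 = {5, 8, 10}  B4 = {2, 5, 8}  B5 = {6, 7, 9}  B6 = {1, 9, 10}  B7 = {4, 7, 9}  B8 = {3, 8, 10}
Tree: B1–B2, B2–B3, B3–B4, B1–B5, B1–B6, B5–B7, B2–B8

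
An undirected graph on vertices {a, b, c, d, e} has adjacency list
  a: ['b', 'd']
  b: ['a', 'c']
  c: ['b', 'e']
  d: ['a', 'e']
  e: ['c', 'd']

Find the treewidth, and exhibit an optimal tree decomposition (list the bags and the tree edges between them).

Every bag has size at most 3, so the width is 3 − 1 = 2 and tw(G) ≤ 2. For the lower bound, G contains the cycle d–e–c–b–a–d, so G is not a forest; only forests have treewidth ≤ 1, hence tw(G) ≥ 2. Therefore the treewidth is 2.

Treewidth 2.
One optimal decomposition is:
Bags: B1 = {c, d, e}  B2 = {b, c, d}  B3 = {a, b, d}
Tree: B1–B2, B2–B3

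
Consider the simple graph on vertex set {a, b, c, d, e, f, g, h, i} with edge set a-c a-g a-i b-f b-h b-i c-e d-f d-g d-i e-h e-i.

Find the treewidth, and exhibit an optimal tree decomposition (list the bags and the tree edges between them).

Each bag holds 4 vertices, so the decomposition has width 3, which upper-bounds the treewidth. For the lower bound: the 4 vertex sets {d,f,g}, {a}, {i}, {b,c,e,h} are disjoint, each induces a connected subgraph, and every pair is joined by at least one edge of G. Contracting each set to a single vertex therefore yields K_{4} as a minor, and since treewidth is minor-monotone, tw(G) ≥ tw(K_{4}) = 3. Combining the bounds, tw(G) = 3.

Treewidth 3.
One optimal decomposition is:
Bags: B1 = {a, d, f, g}  B2 = {a, d, f, i}  B3 = {a, b, f, i}  B4 = {a, b, c, i}  B5 = {b, c, e, i}  B6 = {b, c, e, h}
Tree: B1–B2, B2–B3, B3–B4, B4–B5, B5–B6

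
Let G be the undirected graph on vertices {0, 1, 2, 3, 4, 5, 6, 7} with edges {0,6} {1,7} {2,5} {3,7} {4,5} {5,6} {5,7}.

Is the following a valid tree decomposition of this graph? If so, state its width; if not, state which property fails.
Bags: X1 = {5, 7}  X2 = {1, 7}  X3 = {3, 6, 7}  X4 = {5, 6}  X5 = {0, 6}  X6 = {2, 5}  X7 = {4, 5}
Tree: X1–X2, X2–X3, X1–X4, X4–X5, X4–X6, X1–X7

No — bags containing vertex 6 are not connected in the tree.

A tree decomposition must satisfy three properties: every vertex lies in some bag; for every edge, both endpoints lie together in some bag; and for every vertex, the bags containing it form a connected subtree. Here bags containing vertex 6 are not connected in the tree, so the decomposition is invalid.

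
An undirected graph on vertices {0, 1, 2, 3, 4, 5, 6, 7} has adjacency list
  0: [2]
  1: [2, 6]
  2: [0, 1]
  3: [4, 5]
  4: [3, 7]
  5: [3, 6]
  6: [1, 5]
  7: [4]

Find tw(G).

1

A width-1 tree decomposition is:
Bags: B1 = {4, 7}  B2 = {3, 4}  B3 = {3, 5}  B4 = {5, 6}  B5 = {1, 6}  B6 = {1, 2}  B7 = {0, 2}
Tree: B1–B2, B2–B3, B3–B4, B4–B5, B5–B6, B6–B7
The largest bag has 2 vertices, giving width 1; this decomposition certifies tw(G) ≤ 1. Any graph with an edge has treewidth ≥ 1, and G has the edge 7–4. Combining the bounds, tw(G) = 1.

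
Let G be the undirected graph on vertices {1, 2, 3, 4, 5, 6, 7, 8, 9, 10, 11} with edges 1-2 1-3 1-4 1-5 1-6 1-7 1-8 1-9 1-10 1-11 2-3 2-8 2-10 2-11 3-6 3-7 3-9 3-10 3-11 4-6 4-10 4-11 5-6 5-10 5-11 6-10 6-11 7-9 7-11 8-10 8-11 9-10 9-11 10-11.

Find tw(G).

A width-4 tree decomposition is:
Bags: B1 = {1, 3, 6, 10, 11}  B2 = {1, 4, 6, 10, 11}  B3 = {1, 3, 9, 10, 11}  B4 = {1, 2, 3, 10, 11}  B5 = {1, 2, 8, 10, 11}  B6 = {1, 3, 7, 9, 11}  B7 = {1, 5, 6, 10, 11}
Tree: B1–B2, B1–B3, B3–B4, B4–B5, B3–B6, B2–B7
Each bag holds 5 vertices, so the decomposition has width 4, which upper-bounds the treewidth. For the lower bound, the 5 vertices {1, 2, 8, 10, 11} are pairwise adjacent, and any tree decomposition puts a clique entirely inside one bag — forcing width ≥ 4. The upper and lower bounds meet at 4, so that is the treewidth.

4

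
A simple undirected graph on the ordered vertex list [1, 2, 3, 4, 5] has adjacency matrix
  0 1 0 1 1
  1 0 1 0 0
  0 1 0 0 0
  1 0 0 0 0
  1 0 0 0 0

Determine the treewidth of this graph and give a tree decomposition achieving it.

Each bag holds 2 vertices, so the decomposition has width 1, which upper-bounds the treewidth. Since G has at least one edge (e.g. 1–2), it is not an edgeless graph, so tw(G) ≥ 1. Hence tw(G) = 1 exactly.

Treewidth 1.
One such decomposition:
Bags: B1 = {1, 2}  B2 = {1, 5}  B3 = {2, 3}  B4 = {1, 4}
Tree: B1–B2, B1–B3, B2–B4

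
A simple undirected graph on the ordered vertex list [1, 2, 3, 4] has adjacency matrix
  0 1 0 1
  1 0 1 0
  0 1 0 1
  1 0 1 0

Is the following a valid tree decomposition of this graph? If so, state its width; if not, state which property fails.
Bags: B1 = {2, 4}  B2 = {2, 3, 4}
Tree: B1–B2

A tree decomposition must satisfy three properties: every vertex lies in some bag; for every edge, both endpoints lie together in some bag; and for every vertex, the bags containing it form a connected subtree. Here vertex 1 appears in no bag, so the decomposition is invalid.

No — vertex 1 appears in no bag.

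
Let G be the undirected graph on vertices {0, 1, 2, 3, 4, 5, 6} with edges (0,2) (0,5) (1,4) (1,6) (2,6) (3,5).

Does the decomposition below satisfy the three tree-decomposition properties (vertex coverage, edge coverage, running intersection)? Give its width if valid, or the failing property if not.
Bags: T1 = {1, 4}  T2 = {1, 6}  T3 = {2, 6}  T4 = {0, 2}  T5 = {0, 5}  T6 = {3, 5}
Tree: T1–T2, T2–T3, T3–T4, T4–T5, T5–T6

Yes; width 1.

Vertex coverage: the bags together contain {0, 1, 2, 3, 4, 5, 6}, the full vertex set. Edge coverage: each edge of G has both endpoints in at least one bag. Running intersection: for every vertex, the bags containing it form a connected subtree. All three properties hold, so this is a valid tree decomposition of width max|bag| − 1 = 1, and hence tw(G) ≤ 1.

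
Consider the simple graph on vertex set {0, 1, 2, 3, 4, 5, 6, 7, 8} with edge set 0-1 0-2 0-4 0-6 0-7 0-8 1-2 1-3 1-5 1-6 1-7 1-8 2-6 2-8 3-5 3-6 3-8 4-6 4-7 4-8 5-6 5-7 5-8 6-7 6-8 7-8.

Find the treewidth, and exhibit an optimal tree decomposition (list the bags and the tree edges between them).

Treewidth 4.
One such decomposition:
Bags: B1 = {1, 5, 6, 7, 8}  B2 = {0, 1, 6, 7, 8}  B3 = {0, 4, 6, 7, 8}  B4 = {1, 3, 5, 6, 8}  B5 = {0, 1, 2, 6, 8}
Tree: B1–B2, B2–B3, B1–B4, B2–B5

The largest bag has 5 vertices, giving width 4; this decomposition certifies tw(G) ≤ 4. Conversely, {0, 1, 2, 6, 8} is a clique of size 5, and the vertices of any clique must share a bag in every tree decomposition; so some bag has ≥ 5 vertices and tw(G) ≥ 4. The upper and lower bounds meet at 4, so that is the treewidth.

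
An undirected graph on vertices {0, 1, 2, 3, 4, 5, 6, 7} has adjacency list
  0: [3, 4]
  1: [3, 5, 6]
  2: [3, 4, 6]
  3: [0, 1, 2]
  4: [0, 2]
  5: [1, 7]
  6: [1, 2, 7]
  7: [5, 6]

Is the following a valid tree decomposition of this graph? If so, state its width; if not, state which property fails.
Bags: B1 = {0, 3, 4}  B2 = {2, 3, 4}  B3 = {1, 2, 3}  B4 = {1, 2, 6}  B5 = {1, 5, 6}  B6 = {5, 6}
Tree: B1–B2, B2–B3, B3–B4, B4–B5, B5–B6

No — vertex 7 appears in no bag.

A tree decomposition must satisfy three properties: every vertex lies in some bag; for every edge, both endpoints lie together in some bag; and for every vertex, the bags containing it form a connected subtree. Here vertex 7 appears in no bag, so the decomposition is invalid.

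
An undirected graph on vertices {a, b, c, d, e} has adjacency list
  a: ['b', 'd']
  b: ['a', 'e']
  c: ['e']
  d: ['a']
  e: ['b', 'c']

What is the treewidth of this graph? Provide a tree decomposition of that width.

The largest bag has 2 vertices, giving width 1; this decomposition certifies tw(G) ≤ 1. Since G has at least one edge (e.g. d–a), it is not an edgeless graph, so tw(G) ≥ 1. Therefore the treewidth is 1.

Treewidth 1.
One such decomposition:
Bags: B1 = {a, d}  B2 = {a, b}  B3 = {b, e}  B4 = {c, e}
Tree: B1–B2, B2–B3, B3–B4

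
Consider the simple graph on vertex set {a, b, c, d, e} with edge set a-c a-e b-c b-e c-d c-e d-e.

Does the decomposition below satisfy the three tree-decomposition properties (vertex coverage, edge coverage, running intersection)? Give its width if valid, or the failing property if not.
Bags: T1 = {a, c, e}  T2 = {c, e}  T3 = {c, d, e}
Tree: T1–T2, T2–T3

No — vertex b appears in no bag.

A tree decomposition must satisfy three properties: every vertex lies in some bag; for every edge, both endpoints lie together in some bag; and for every vertex, the bags containing it form a connected subtree. Here vertex b appears in no bag, so the decomposition is invalid.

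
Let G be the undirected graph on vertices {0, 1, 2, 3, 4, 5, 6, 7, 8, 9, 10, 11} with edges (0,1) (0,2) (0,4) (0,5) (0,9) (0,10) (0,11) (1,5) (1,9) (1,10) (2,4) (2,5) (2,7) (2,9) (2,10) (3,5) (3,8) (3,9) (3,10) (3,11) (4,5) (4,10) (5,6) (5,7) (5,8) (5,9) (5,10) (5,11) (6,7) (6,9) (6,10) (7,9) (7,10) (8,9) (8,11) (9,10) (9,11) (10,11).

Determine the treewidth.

A width-4 tree decomposition is:
Bags: B1 = {0, 2, 5, 9, 10}  B2 = {2, 5, 7, 9, 10}  B3 = {0, 1, 5, 9, 10}  B4 = {0, 5, 9, 10, 11}  B5 = {3, 5, 9, 10, 11}  B6 = {5, 6, 7, 9, 10}  B7 = {3, 5, 8, 9, 11}  B8 = {0, 2, 4, 5, 10}
Tree: B1–B2, B1–B3, B3–B4, B4–B5, B2–B6, B5–B7, B1–B8
Each bag holds 5 vertices, so the decomposition has width 4, which upper-bounds the treewidth. On the other hand G contains the 5-clique {3, 5, 8, 9, 11}. A clique must lie in a single bag of any decomposition, so no decomposition can have width below 4. Combining the bounds, tw(G) = 4.

4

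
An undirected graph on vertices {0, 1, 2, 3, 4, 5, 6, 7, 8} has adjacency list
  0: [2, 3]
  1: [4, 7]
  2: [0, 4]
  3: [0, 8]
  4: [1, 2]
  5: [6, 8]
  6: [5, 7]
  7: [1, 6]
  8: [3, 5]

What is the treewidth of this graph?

2

A width-2 tree decomposition is:
Bags: B1 = {1, 4, 7}  B2 = {4, 6, 7}  B3 = {4, 5, 6}  B4 = {4, 5, 8}  B5 = {3, 4, 8}  B6 = {0, 3, 4}  B7 = {0, 2, 4}
Tree: B1–B2, B2–B3, B3–B4, B4–B5, B5–B6, B6–B7
The largest bag has 3 vertices, giving width 2; this decomposition certifies tw(G) ≤ 2. For the lower bound, G contains the cycle 4–1–7–6–5–8–3–0–2–4, so G is not a forest; only forests have treewidth ≤ 1, hence tw(G) ≥ 2. Combining the bounds, tw(G) = 2.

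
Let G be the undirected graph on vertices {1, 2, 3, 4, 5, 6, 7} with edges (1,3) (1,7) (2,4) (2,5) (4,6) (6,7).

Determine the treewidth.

1

A width-1 tree decomposition is:
Bags: B1 = {1, 3}  B2 = {1, 7}  B3 = {6, 7}  B4 = {4, 6}  B5 = {2, 4}  B6 = {2, 5}
Tree: B1–B2, B2–B3, B3–B4, B4–B5, B5–B6
The largest bag has 2 vertices, giving width 1; this decomposition certifies tw(G) ≤ 1. Since G has at least one edge (e.g. 3–1), it is not an edgeless graph, so tw(G) ≥ 1. Hence tw(G) = 1 exactly.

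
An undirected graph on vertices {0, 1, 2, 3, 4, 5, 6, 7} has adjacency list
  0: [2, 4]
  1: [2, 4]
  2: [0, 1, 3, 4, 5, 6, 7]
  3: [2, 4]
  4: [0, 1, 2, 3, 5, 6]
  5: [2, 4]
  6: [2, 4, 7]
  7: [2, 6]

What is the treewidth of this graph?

A width-2 tree decomposition is:
Bags: B1 = {2, 4, 5}  B2 = {2, 4, 6}  B3 = {2, 6, 7}  B4 = {2, 3, 4}  B5 = {0, 2, 4}  B6 = {1, 2, 4}
Tree: B1–B2, B2–B3, B1–B4, B2–B5, B5–B6
Every bag has size at most 3, so the width is 3 − 1 = 2 and tw(G) ≤ 2. On the other hand G contains the 3-clique {0, 2, 4}. A clique must lie in a single bag of any decomposition, so no decomposition can have width below 2. Combining the bounds, tw(G) = 2.

2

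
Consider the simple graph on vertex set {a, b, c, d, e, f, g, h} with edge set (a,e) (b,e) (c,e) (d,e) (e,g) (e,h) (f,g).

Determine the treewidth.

A width-1 tree decomposition is:
Bags: B1 = {d, e}  B2 = {e, h}  B3 = {e, g}  B4 = {f, g}  B5 = {c, e}  B6 = {b, e}  B7 = {a, e}
Tree: B1–B2, B2–B3, B3–B4, B2–B5, B2–B6, B6–B7
The largest bag has 2 vertices, giving width 1; this decomposition certifies tw(G) ≤ 1. Since G has at least one edge (e.g. d–e), it is not an edgeless graph, so tw(G) ≥ 1. Therefore the treewidth is 1.

1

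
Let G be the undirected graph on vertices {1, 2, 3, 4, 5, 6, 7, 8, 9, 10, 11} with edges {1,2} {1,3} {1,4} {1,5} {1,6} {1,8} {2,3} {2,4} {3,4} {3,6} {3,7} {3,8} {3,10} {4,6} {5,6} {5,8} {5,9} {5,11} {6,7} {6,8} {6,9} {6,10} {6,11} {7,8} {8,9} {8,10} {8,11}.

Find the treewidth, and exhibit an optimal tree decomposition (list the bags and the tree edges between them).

Treewidth 3.
One such decomposition:
Bags: B1 = {1, 3, 4, 6}  B2 = {1, 3, 6, 8}  B3 = {3, 6, 8, 10}  B4 = {3, 6, 7, 8}  B5 = {1, 5, 6, 8}  B6 = {5, 6, 8, 11}  B7 = {1, 2, 3, 4}  B8 = {5, 6, 8, 9}
Tree: B1–B2, B2–B3, B2–B4, B2–B5, B5–B6, B1–B7, B6–B8

Every bag has size at most 4, so the width is 4 − 1 = 3 and tw(G) ≤ 3. Conversely, {1, 2, 3, 4} is a clique of size 4, and the vertices of any clique must share a bag in every tree decomposition; so some bag has ≥ 4 vertices and tw(G) ≥ 3. Combining the bounds, tw(G) = 3.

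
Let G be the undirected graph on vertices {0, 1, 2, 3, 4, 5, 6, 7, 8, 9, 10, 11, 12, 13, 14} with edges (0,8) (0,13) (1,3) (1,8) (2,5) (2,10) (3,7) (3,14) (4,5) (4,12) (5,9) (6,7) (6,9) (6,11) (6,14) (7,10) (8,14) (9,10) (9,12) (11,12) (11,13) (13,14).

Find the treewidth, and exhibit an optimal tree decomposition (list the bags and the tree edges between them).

Treewidth 3.
One such decomposition:
Bags: B1 = {0, 1, 3, 8}  B2 = {0, 3, 8, 14}  B3 = {0, 3, 13, 14}  B4 = {3, 7, 13, 14}  B5 = {6, 7, 13, 14}  B6 = {6, 7, 11, 13}  B7 = {6, 7, 10, 11}  B8 = {6, 9, 10, 11}  B9 = {9, 10, 11, 12}  B10 = {2, 9, 10, 12}  B11 = {2, 5, 9, 12}  B12 = {2, 4, 5, 12}
Tree: B1–B2, B2–B3, B3–B4, B4–B5, B5–B6, B6–B7, B7–B8, B8–B9, B9–B10, B10–B11, B11–B12

Every bag has size at most 4, so the width is 4 − 1 = 3 and tw(G) ≤ 3. For the lower bound: the 4 vertex sets {0,1,8}, {3}, {14}, {6,7,11,13} are disjoint, each induces a connected subgraph, and every pair is joined by at least one edge of G. Contracting each set to a single vertex therefore yields K_{4} as a minor, and since treewidth is minor-monotone, tw(G) ≥ tw(K_{4}) = 3. The upper and lower bounds meet at 3, so that is the treewidth.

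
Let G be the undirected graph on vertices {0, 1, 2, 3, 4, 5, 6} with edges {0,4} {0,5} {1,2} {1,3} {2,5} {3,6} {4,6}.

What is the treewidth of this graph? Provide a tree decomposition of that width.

Each bag holds 3 vertices, so the decomposition has width 2, which upper-bounds the treewidth. For the lower bound, G contains the cycle 4–0–5–2–1–3–6–4, so G is not a forest; only forests have treewidth ≤ 1, hence tw(G) ≥ 2. Combining the bounds, tw(G) = 2.

Treewidth 2.
One optimal decomposition is:
Bags: B1 = {0, 4, 5}  B2 = {2, 4, 5}  B3 = {1, 2, 4}  B4 = {1, 3, 4}  B5 = {3, 4, 6}
Tree: B1–B2, B2–B3, B3–B4, B4–B5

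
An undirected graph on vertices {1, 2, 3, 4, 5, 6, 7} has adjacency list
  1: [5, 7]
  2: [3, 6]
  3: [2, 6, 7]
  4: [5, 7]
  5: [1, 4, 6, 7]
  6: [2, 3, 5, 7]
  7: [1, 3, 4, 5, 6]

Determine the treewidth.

A width-2 tree decomposition is:
Bags: B1 = {1, 5, 7}  B2 = {5, 6, 7}  B3 = {3, 6, 7}  B4 = {2, 3, 6}  B5 = {4, 5, 7}
Tree: B1–B2, B2–B3, B3–B4, B1–B5
Each bag holds 3 vertices, so the decomposition has width 2, which upper-bounds the treewidth. On the other hand G contains the 3-clique {2, 3, 6}. A clique must lie in a single bag of any decomposition, so no decomposition can have width below 2. The upper and lower bounds meet at 2, so that is the treewidth.

2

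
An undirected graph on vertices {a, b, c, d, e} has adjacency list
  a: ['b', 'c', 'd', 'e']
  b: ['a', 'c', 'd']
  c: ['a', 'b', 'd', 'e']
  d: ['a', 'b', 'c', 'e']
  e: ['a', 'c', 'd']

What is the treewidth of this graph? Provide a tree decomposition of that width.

Treewidth 3.
Bags: B1 = {a, c, d, e}  B2 = {a, b, c, d}
Tree: B1–B2

Every bag has size at most 4, so the width is 4 − 1 = 3 and tw(G) ≤ 3. Conversely, {a, c, d, e} is a clique of size 4, and the vertices of any clique must share a bag in every tree decomposition; so some bag has ≥ 4 vertices and tw(G) ≥ 3. The upper and lower bounds meet at 3, so that is the treewidth.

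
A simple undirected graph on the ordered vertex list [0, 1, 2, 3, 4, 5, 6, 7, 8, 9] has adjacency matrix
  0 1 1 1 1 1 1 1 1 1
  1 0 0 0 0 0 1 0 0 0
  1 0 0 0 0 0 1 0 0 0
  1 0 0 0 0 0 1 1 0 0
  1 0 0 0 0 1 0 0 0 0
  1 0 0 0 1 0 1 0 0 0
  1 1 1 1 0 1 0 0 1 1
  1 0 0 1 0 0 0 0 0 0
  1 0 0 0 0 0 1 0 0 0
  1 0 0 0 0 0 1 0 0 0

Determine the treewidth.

2

A width-2 tree decomposition is:
Bags: B1 = {0, 6, 9}  B2 = {0, 3, 6}  B3 = {0, 3, 7}  B4 = {0, 6, 8}  B5 = {0, 5, 6}  B6 = {0, 4, 5}  B7 = {0, 1, 6}  B8 = {0, 2, 6}
Tree: B1–B2, B2–B3, B1–B4, B1–B5, B5–B6, B2–B7, B4–B8
The largest bag has 3 vertices, giving width 2; this decomposition certifies tw(G) ≤ 2. On the other hand G contains the 3-clique {0, 4, 5}. A clique must lie in a single bag of any decomposition, so no decomposition can have width below 2. Hence tw(G) = 2 exactly.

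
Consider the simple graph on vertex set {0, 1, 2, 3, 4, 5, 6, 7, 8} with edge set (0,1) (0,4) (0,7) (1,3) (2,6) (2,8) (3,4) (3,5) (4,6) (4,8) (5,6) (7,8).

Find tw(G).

3

A width-3 tree decomposition is:
Bags: B1 = {2, 3, 5, 6}  B2 = {2, 3, 4, 6}  B3 = {2, 3, 4, 8}  B4 = {1, 3, 4, 8}  B5 = {0, 1, 4, 8}  B6 = {0, 1, 7, 8}
Tree: B1–B2, B2–B3, B3–B4, B4–B5, B5–B6
Every bag has size at most 4, so the width is 4 − 1 = 3 and tw(G) ≤ 3. For the lower bound: the 4 vertex sets {2,5,6}, {3}, {4}, {0,1,7,8} are disjoint, each induces a connected subgraph, and every pair is joined by at least one edge of G. Contracting each set to a single vertex therefore yields K_{4} as a minor, and since treewidth is minor-monotone, tw(G) ≥ tw(K_{4}) = 3. The upper and lower bounds meet at 3, so that is the treewidth.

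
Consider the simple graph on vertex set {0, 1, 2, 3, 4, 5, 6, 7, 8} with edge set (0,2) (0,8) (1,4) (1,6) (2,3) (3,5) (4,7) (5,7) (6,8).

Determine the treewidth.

2

A width-2 tree decomposition is:
Bags: B1 = {0, 6, 8}  B2 = {0, 2, 6}  B3 = {2, 3, 6}  B4 = {3, 5, 6}  B5 = {5, 6, 7}  B6 = {4, 6, 7}  B7 = {1, 4, 6}
Tree: B1–B2, B2–B3, B3–B4, B4–B5, B5–B6, B6–B7
Every bag has size at most 3, so the width is 3 − 1 = 2 and tw(G) ≤ 2. For the lower bound, G contains the cycle 6–8–0–2–3–5–7–4–1–6, so G is not a forest; only forests have treewidth ≤ 1, hence tw(G) ≥ 2. Therefore the treewidth is 2.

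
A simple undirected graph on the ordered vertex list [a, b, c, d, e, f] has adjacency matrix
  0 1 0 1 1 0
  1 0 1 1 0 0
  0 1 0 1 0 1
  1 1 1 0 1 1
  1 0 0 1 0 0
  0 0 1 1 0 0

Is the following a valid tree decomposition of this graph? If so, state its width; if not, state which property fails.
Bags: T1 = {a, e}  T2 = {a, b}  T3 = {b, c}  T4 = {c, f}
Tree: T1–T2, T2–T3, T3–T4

No — vertex d appears in no bag.

A tree decomposition must satisfy three properties: every vertex lies in some bag; for every edge, both endpoints lie together in some bag; and for every vertex, the bags containing it form a connected subtree. Here vertex d appears in no bag, so the decomposition is invalid.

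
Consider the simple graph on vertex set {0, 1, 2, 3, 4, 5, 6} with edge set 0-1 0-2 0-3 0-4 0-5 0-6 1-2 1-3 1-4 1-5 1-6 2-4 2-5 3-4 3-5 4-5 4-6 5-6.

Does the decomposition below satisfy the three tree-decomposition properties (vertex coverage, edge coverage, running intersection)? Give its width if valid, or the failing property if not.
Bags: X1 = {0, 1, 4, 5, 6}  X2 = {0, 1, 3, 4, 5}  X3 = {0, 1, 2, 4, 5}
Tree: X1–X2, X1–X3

Yes; width 4.

Vertex coverage: the bags together contain {0, 1, 2, 3, 4, 5, 6}, the full vertex set. Edge coverage: each edge of G has both endpoints in at least one bag. Running intersection: for every vertex, the bags containing it form a connected subtree. All three properties hold, so this is a valid tree decomposition of width max|bag| − 1 = 4, and hence tw(G) ≤ 4.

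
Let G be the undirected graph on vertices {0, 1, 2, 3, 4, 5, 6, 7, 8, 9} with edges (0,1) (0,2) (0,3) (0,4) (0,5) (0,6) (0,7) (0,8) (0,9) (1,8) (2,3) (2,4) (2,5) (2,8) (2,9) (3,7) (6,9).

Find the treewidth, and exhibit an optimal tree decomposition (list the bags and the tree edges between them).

The largest bag has 3 vertices, giving width 2; this decomposition certifies tw(G) ≤ 2. Conversely, {0, 1, 8} is a clique of size 3, and the vertices of any clique must share a bag in every tree decomposition; so some bag has ≥ 3 vertices and tw(G) ≥ 2. Hence tw(G) = 2 exactly.

Treewidth 2.
Bags: B1 = {0, 2, 8}  B2 = {0, 2, 3}  B3 = {0, 2, 4}  B4 = {0, 2, 9}  B5 = {0, 1, 8}  B6 = {0, 6, 9}  B7 = {0, 2, 5}  B8 = {0, 3, 7}
Tree: B1–B2, B2–B3, B2–B4, B1–B5, B4–B6, B3–B7, B2–B8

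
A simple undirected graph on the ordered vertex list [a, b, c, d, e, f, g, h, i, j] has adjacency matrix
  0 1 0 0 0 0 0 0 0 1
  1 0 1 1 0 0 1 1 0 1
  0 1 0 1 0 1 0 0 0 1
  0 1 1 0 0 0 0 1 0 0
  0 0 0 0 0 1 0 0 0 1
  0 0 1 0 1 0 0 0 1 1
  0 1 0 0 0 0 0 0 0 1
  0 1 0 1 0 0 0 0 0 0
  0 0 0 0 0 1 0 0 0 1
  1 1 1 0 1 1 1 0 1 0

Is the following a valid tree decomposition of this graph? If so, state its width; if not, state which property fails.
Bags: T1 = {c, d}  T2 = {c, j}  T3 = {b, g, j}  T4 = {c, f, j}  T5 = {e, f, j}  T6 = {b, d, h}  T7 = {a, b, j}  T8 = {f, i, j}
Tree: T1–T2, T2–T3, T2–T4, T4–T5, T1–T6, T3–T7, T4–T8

No — edge (b,c) lies in no bag.

A tree decomposition must satisfy three properties: every vertex lies in some bag; for every edge, both endpoints lie together in some bag; and for every vertex, the bags containing it form a connected subtree. Here edge (b,c) lies in no bag, so the decomposition is invalid.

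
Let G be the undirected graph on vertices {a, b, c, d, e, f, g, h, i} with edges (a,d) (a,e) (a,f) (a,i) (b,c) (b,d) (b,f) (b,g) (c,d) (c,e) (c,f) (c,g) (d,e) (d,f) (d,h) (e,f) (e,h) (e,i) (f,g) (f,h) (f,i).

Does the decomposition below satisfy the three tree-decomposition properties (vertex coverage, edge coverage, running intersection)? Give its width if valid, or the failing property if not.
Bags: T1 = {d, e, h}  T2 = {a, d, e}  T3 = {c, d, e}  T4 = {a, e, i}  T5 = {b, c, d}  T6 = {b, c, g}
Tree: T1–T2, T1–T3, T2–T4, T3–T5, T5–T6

No — vertex f appears in no bag.

A tree decomposition must satisfy three properties: every vertex lies in some bag; for every edge, both endpoints lie together in some bag; and for every vertex, the bags containing it form a connected subtree. Here vertex f appears in no bag, so the decomposition is invalid.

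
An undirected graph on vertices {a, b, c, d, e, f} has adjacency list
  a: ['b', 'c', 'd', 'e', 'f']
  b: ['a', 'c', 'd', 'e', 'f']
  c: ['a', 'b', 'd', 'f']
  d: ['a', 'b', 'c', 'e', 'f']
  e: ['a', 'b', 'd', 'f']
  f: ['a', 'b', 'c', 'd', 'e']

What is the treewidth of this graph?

4

A width-4 tree decomposition is:
Bags: B1 = {a, b, c, d, f}  B2 = {a, b, d, e, f}
Tree: B1–B2
Every bag has size at most 5, so the width is 5 − 1 = 4 and tw(G) ≤ 4. For the lower bound, the 5 vertices {a, b, d, e, f} are pairwise adjacent, and any tree decomposition puts a clique entirely inside one bag — forcing width ≥ 4. Therefore the treewidth is 4.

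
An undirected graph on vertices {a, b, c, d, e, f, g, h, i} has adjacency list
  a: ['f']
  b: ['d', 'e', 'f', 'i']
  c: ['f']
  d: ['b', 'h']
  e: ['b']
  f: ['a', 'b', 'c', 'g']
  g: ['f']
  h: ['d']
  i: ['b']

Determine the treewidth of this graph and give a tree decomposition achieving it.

Treewidth 1.
One optimal decomposition is:
Bags: B1 = {b, f}  B2 = {b, e}  B3 = {b, i}  B4 = {b, d}  B5 = {a, f}  B6 = {f, g}  B7 = {d, h}  B8 = {c, f}
Tree: B1–B2, B2–B3, B1–B4, B1–B5, B1–B6, B4–B7, B6–B8

Each bag holds 2 vertices, so the decomposition has width 1, which upper-bounds the treewidth. Since G has at least one edge (e.g. b–f), it is not an edgeless graph, so tw(G) ≥ 1. Therefore the treewidth is 1.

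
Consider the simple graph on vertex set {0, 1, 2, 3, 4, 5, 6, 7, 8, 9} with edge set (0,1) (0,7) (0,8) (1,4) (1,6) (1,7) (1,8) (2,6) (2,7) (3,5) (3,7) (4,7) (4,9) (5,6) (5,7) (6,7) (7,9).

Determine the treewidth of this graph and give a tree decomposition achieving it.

Every bag has size at most 3, so the width is 3 − 1 = 2 and tw(G) ≤ 2. For the lower bound, the 3 vertices {0, 1, 8} are pairwise adjacent, and any tree decomposition puts a clique entirely inside one bag — forcing width ≥ 2. Therefore the treewidth is 2.

Treewidth 2.
Bags: B1 = {1, 4, 7}  B2 = {1, 6, 7}  B3 = {5, 6, 7}  B4 = {4, 7, 9}  B5 = {3, 5, 7}  B6 = {0, 1, 7}  B7 = {0, 1, 8}  B8 = {2, 6, 7}
Tree: B1–B2, B2–B3, B1–B4, B3–B5, B2–B6, B6–B7, B2–B8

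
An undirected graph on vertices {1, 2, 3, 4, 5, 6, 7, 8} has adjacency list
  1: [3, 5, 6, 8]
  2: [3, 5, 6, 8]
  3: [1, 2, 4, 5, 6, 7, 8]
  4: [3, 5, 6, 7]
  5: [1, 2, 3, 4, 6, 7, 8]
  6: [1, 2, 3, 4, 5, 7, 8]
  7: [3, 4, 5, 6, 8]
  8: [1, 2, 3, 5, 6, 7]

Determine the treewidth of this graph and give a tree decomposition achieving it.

Treewidth 4.
One optimal decomposition is:
Bags: B1 = {2, 3, 5, 6, 8}  B2 = {3, 5, 6, 7, 8}  B3 = {3, 4, 5, 6, 7}  B4 = {1, 3, 5, 6, 8}
Tree: B1–B2, B2–B3, B2–B4

Each bag holds 5 vertices, so the decomposition has width 4, which upper-bounds the treewidth. Conversely, {1, 3, 5, 6, 8} is a clique of size 5, and the vertices of any clique must share a bag in every tree decomposition; so some bag has ≥ 5 vertices and tw(G) ≥ 4. Therefore the treewidth is 4.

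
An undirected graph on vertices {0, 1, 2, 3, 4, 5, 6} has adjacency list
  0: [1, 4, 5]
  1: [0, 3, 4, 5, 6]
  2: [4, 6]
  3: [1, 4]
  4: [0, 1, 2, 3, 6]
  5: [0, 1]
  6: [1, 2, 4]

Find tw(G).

2

A width-2 tree decomposition is:
Bags: B1 = {1, 4, 6}  B2 = {1, 3, 4}  B3 = {0, 1, 4}  B4 = {2, 4, 6}  B5 = {0, 1, 5}
Tree: B1–B2, B2–B3, B1–B4, B3–B5
Each bag holds 3 vertices, so the decomposition has width 2, which upper-bounds the treewidth. On the other hand G contains the 3-clique {0, 1, 4}. A clique must lie in a single bag of any decomposition, so no decomposition can have width below 2. The upper and lower bounds meet at 2, so that is the treewidth.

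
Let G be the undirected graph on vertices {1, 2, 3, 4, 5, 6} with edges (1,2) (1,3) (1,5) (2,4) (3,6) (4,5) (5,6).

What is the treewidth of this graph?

A width-2 tree decomposition is:
Bags: B1 = {3, 5, 6}  B2 = {1, 3, 5}  B3 = {1, 4, 5}  B4 = {1, 2, 4}
Tree: B1–B2, B2–B3, B3–B4
Every bag has size at most 3, so the width is 3 − 1 = 2 and tw(G) ≤ 2. The edges 6–3–1–5–6 form a cycle, so G is not a tree and its treewidth is at least 2. Therefore the treewidth is 2.

2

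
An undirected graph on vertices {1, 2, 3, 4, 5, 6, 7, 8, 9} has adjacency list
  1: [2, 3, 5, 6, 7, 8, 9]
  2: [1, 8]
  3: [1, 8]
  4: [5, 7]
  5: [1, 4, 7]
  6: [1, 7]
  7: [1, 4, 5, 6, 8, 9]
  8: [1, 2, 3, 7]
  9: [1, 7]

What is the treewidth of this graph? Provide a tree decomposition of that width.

Treewidth 2.
One such decomposition:
Bags: B1 = {1, 6, 7}  B2 = {1, 7, 8}  B3 = {1, 3, 8}  B4 = {1, 7, 9}  B5 = {1, 5, 7}  B6 = {4, 5, 7}  B7 = {1, 2, 8}
Tree: B1–B2, B2–B3, B1–B4, B2–B5, B5–B6, B2–B7

The largest bag has 3 vertices, giving width 2; this decomposition certifies tw(G) ≤ 2. Conversely, {1, 2, 8} is a clique of size 3, and the vertices of any clique must share a bag in every tree decomposition; so some bag has ≥ 3 vertices and tw(G) ≥ 2. Hence tw(G) = 2 exactly.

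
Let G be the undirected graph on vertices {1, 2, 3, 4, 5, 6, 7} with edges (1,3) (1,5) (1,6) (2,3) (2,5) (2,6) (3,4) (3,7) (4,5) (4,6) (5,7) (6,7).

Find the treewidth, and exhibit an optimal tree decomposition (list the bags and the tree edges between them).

Every bag has size at most 4, so the width is 4 − 1 = 3 and tw(G) ≤ 3. For the lower bound: the 4 vertex sets {6,7}, {1,3}, {5}, {4} are disjoint, each induces a connected subgraph, and every pair is joined by at least one edge of G. Contracting each set to a single vertex therefore yields K_{4} as a minor, and since treewidth is minor-monotone, tw(G) ≥ tw(K_{4}) = 3. Therefore the treewidth is 3.

Treewidth 3.
Bags: B1 = {3, 5, 6, 7}  B2 = {1, 3, 5, 6}  B3 = {3, 4, 5, 6}  B4 = {2, 3, 5, 6}
Tree: B1–B2, B2–B3, B3–B4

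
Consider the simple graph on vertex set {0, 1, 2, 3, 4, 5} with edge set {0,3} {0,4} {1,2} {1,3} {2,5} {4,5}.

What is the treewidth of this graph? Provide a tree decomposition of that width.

Every bag has size at most 3, so the width is 3 − 1 = 2 and tw(G) ≤ 2. Since 4–5–2–1–3–0–4 is a cycle in G, G is not acyclic. Forests are exactly the graphs of treewidth ≤ 1, so tw(G) ≥ 2. Therefore the treewidth is 2.

Treewidth 2.
One optimal decomposition is:
Bags: B1 = {2, 4, 5}  B2 = {1, 2, 4}  B3 = {1, 3, 4}  B4 = {0, 3, 4}
Tree: B1–B2, B2–B3, B3–B4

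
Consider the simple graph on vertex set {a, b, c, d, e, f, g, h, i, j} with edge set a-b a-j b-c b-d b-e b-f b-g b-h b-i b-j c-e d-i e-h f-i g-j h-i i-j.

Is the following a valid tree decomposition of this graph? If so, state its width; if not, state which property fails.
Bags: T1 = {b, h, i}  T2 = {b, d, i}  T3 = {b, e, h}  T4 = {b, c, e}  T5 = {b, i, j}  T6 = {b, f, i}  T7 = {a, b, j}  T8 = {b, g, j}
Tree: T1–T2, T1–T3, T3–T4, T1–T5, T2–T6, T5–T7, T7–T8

Every vertex of G appears in some bag (union = {a, b, c, d, e, f, g, h, i, j}); every edge is covered by a bag; and for each vertex v the set of bags containing v is connected in the bag tree. The decomposition is therefore valid. The largest bag has 3 vertices, so the width is 2.

Yes; width 2.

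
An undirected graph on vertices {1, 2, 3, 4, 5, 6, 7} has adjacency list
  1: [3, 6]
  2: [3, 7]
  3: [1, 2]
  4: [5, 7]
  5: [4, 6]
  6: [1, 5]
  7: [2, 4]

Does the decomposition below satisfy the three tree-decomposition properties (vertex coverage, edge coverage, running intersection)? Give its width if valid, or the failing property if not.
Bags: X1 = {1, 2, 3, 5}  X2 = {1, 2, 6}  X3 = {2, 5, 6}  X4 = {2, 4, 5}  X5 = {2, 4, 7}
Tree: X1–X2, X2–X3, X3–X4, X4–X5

No — bags containing vertex 5 are not connected in the tree.

A tree decomposition must satisfy three properties: every vertex lies in some bag; for every edge, both endpoints lie together in some bag; and for every vertex, the bags containing it form a connected subtree. Here bags containing vertex 5 are not connected in the tree, so the decomposition is invalid.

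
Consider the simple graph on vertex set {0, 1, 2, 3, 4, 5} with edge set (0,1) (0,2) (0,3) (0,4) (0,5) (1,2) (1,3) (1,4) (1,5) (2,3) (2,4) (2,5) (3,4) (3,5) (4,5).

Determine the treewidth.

5

A width-5 tree decomposition is:
Bags: B1 = {0, 1, 2, 3, 4, 5}
Tree: (single bag)
With just one bag of size 6, the width is 6 − 1 = 5, so tw(G) ≤ 5. For the lower bound, the 6 vertices {0, 1, 2, 3, 4, 5} are pairwise adjacent, and any tree decomposition puts a clique entirely inside one bag — forcing width ≥ 5. Combining the bounds, tw(G) = 5.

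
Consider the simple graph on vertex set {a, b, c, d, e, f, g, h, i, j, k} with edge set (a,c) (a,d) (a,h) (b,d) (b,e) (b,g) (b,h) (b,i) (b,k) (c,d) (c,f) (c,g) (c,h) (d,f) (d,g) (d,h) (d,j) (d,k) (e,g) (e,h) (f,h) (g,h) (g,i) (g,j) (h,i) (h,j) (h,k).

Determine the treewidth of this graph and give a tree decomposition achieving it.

Treewidth 3.
Bags: B1 = {a, c, d, h}  B2 = {c, d, f, h}  B3 = {c, d, g, h}  B4 = {b, d, g, h}  B5 = {b, e, g, h}  B6 = {b, d, h, k}  B7 = {b, g, h, i}  B8 = {d, g, h, j}
Tree: B1–B2, B1–B3, B3–B4, B4–B5, B4–B6, B5–B7, B4–B8

Every bag has size at most 4, so the width is 4 − 1 = 3 and tw(G) ≤ 3. Conversely, {d, g, h, j} is a clique of size 4, and the vertices of any clique must share a bag in every tree decomposition; so some bag has ≥ 4 vertices and tw(G) ≥ 3. The upper and lower bounds meet at 3, so that is the treewidth.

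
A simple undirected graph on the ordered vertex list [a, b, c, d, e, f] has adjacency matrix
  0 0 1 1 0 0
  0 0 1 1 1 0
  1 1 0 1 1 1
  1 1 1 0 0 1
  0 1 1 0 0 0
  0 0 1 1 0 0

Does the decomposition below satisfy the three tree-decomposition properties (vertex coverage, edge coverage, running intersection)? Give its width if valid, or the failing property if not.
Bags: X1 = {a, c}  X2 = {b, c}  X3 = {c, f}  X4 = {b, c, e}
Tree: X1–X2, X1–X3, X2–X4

No — vertex d appears in no bag.

A tree decomposition must satisfy three properties: every vertex lies in some bag; for every edge, both endpoints lie together in some bag; and for every vertex, the bags containing it form a connected subtree. Here vertex d appears in no bag, so the decomposition is invalid.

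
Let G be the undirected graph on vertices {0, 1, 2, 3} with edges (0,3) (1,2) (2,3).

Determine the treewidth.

1

A width-1 tree decomposition is:
Bags: B1 = {2, 3}  B2 = {1, 2}  B3 = {0, 3}
Tree: B1–B2, B1–B3
Every bag has size at most 2, so the width is 2 − 1 = 1 and tw(G) ≤ 1. Any graph with an edge has treewidth ≥ 1, and G has the edge 3–2. Therefore the treewidth is 1.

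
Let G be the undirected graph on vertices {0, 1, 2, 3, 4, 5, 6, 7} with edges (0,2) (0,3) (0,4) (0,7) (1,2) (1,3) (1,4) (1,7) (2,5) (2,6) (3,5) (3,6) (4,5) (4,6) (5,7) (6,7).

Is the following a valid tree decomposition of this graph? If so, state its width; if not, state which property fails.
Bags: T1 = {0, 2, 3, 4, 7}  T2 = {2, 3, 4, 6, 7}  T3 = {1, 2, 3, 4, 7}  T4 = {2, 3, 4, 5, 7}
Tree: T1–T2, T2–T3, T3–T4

Every vertex of G appears in some bag (union = {0, 1, 2, 3, 4, 5, 6, 7}); every edge is covered by a bag; and for each vertex v the set of bags containing v is connected in the bag tree. The decomposition is therefore valid. The largest bag has 5 vertices, so the width is 4.

Yes; width 4.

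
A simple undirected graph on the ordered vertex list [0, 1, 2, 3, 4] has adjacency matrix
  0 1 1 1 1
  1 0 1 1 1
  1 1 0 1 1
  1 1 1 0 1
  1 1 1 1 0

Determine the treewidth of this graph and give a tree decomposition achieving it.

A single bag containing all 5 vertices is trivially a valid decomposition of width 4. On the other hand G contains the 5-clique {0, 1, 2, 3, 4}. A clique must lie in a single bag of any decomposition, so no decomposition can have width below 4. Hence tw(G) = 4 exactly.

Treewidth 4.
One optimal decomposition is:
Bags: B1 = {0, 1, 2, 3, 4}
Tree: (single bag)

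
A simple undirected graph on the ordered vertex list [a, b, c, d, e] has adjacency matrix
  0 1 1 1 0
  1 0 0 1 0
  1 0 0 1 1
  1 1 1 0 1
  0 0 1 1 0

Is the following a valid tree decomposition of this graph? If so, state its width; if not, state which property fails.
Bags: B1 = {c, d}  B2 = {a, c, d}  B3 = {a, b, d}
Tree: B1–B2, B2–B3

No — vertex e appears in no bag.

A tree decomposition must satisfy three properties: every vertex lies in some bag; for every edge, both endpoints lie together in some bag; and for every vertex, the bags containing it form a connected subtree. Here vertex e appears in no bag, so the decomposition is invalid.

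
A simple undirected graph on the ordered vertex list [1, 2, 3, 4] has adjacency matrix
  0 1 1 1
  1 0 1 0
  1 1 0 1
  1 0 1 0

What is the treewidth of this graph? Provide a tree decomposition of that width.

The largest bag has 3 vertices, giving width 2; this decomposition certifies tw(G) ≤ 2. On the other hand G contains the 3-clique {1, 2, 3}. A clique must lie in a single bag of any decomposition, so no decomposition can have width below 2. Combining the bounds, tw(G) = 2.

Treewidth 2.
One optimal decomposition is:
Bags: B1 = {1, 2, 3}  B2 = {1, 3, 4}
Tree: B1–B2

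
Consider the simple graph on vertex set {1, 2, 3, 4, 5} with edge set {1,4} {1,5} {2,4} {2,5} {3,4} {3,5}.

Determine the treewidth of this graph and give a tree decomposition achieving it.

The largest bag has 3 vertices, giving width 2; this decomposition certifies tw(G) ≤ 2. For the lower bound, G contains the cycle 4–2–5–3–4, so G is not a forest; only forests have treewidth ≤ 1, hence tw(G) ≥ 2. Therefore the treewidth is 2.

Treewidth 2.
Bags: B1 = {2, 4, 5}  B2 = {3, 4, 5}  B3 = {1, 4, 5}
Tree: B1–B2, B2–B3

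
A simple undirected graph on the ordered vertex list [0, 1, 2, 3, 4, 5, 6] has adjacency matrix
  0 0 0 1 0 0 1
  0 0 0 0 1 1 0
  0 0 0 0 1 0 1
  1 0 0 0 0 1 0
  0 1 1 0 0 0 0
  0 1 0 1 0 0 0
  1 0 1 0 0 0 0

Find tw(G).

2

A width-2 tree decomposition is:
Bags: B1 = {0, 3, 6}  B2 = {2, 3, 6}  B3 = {2, 3, 4}  B4 = {1, 3, 4}  B5 = {1, 3, 5}
Tree: B1–B2, B2–B3, B3–B4, B4–B5
Every bag has size at most 3, so the width is 3 − 1 = 2 and tw(G) ≤ 2. The edges 3–0–6–2–4–1–5–3 form a cycle, so G is not a tree and its treewidth is at least 2. The upper and lower bounds meet at 2, so that is the treewidth.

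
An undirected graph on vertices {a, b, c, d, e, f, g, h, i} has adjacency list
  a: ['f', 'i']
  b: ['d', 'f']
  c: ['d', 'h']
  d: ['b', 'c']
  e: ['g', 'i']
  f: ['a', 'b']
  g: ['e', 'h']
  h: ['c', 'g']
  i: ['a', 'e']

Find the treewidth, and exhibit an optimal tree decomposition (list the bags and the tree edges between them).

Every bag has size at most 3, so the width is 3 − 1 = 2 and tw(G) ≤ 2. The edges e–g–h–c–d–b–f–a–i–e form a cycle, so G is not a tree and its treewidth is at least 2. Therefore the treewidth is 2.

Treewidth 2.
Bags: B1 = {e, g, h}  B2 = {c, e, h}  B3 = {c, d, e}  B4 = {b, d, e}  B5 = {b, e, f}  B6 = {a, e, f}  B7 = {a, e, i}
Tree: B1–B2, B2–B3, B3–B4, B4–B5, B5–B6, B6–B7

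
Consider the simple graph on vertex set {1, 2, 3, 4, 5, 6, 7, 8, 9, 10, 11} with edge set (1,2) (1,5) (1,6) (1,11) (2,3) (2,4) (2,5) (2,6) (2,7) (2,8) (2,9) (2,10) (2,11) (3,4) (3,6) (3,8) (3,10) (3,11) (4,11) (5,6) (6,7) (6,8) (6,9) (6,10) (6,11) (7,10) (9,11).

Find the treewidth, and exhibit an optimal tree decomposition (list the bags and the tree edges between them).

Treewidth 3.
One such decomposition:
Bags: B1 = {2, 3, 6, 10}  B2 = {2, 3, 6, 11}  B3 = {1, 2, 6, 11}  B4 = {2, 3, 4, 11}  B5 = {1, 2, 5, 6}  B6 = {2, 6, 9, 11}  B7 = {2, 6, 7, 10}  B8 = {2, 3, 6, 8}
Tree: B1–B2, B2–B3, B2–B4, B3–B5, B3–B6, B1–B7, B1–B8

Every bag has size at most 4, so the width is 4 − 1 = 3 and tw(G) ≤ 3. For the lower bound, the 4 vertices {2, 3, 4, 11} are pairwise adjacent, and any tree decomposition puts a clique entirely inside one bag — forcing width ≥ 3. Combining the bounds, tw(G) = 3.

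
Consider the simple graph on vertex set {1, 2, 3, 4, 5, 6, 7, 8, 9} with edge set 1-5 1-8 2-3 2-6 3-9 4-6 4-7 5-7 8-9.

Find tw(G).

A width-2 tree decomposition is:
Bags: B1 = {1, 5, 7}  B2 = {1, 4, 7}  B3 = {1, 4, 6}  B4 = {1, 2, 6}  B5 = {1, 2, 3}  B6 = {1, 3, 9}  B7 = {1, 8, 9}
Tree: B1–B2, B2–B3, B3–B4, B4–B5, B5–B6, B6–B7
Each bag holds 3 vertices, so the decomposition has width 2, which upper-bounds the treewidth. The edges 1–5–7–4–6–2–3–9–8–1 form a cycle, so G is not a tree and its treewidth is at least 2. Hence tw(G) = 2 exactly.

2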